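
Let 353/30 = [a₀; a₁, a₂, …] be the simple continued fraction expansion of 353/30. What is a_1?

1

Repeatedly divide and take the remainder:
353 = 11·30 + 23, so a_0 = 11
30 = 1·23 + 7, so a_1 = 1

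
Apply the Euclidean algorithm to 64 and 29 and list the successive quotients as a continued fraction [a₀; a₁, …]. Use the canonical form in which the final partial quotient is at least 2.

64 = 2·29 + 6, so a_0 = 2
29 = 4·6 + 5, so a_1 = 4
6 = 1·5 + 1, so a_2 = 1
5 = 5·1 + 0, so a_3 = 5

[2; 4, 1, 5]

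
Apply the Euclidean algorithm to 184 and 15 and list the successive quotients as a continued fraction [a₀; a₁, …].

184 ÷ 15 → quotient 12, remainder 4
15 ÷ 4 → quotient 3, remainder 3
4 ÷ 3 → quotient 1, remainder 1
3 ÷ 1 → quotient 3, remainder 0

[12; 3, 1, 3]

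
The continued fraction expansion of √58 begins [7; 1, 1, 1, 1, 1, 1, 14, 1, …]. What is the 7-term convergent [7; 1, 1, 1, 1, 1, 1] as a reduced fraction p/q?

99/13

a_0 = 7: 7/1
a_1 = 1: 8/1
a_2 = 1: 15/2
a_3 = 1: 23/3
a_4 = 1: 38/5
a_5 = 1: 61/8
a_6 = 1: 99/13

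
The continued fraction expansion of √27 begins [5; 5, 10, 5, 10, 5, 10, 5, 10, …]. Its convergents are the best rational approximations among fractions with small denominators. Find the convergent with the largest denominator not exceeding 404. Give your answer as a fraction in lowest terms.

List convergents until the denominator exceeds the bound:
a_0 = 5: 5/1  (≤ bound)
a_1 = 5: 26/5  (≤ bound)
a_2 = 10: 265/51  (≤ bound)
a_3 = 5: 1351/260  (≤ bound)
a_4 = 10: 13775/2651  (> 404, stop)

1351/260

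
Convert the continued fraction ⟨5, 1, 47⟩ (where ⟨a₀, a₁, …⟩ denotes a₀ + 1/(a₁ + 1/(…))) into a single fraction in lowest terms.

287/48

a_0 = 5: 5/1
a_1 = 1: 6/1
a_2 = 47: 287/48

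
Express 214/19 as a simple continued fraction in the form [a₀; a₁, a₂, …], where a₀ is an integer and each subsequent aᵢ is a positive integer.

[11; 3, 1, 4]

214 ÷ 19 → quotient 11, remainder 5
19 ÷ 5 → quotient 3, remainder 4
5 ÷ 4 → quotient 1, remainder 1
4 ÷ 1 → quotient 4, remainder 0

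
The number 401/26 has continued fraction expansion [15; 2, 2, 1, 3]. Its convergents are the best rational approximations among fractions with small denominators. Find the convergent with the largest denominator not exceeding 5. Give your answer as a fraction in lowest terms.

77/5

a_0 = 15: 15/1  (≤ bound)
a_1 = 2: 31/2  (≤ bound)
a_2 = 2: 77/5  (≤ bound)
a_3 = 1: 108/7  (> 5, stop)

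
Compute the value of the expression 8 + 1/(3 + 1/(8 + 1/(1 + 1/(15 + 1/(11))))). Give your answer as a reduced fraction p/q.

40966/4923

Collapse the nested fraction from the inside out:
Start with 11.
15 + 1/(11/1) = 15 + 1/11 = 166/11
1 + 1/(166/11) = 1 + 11/166 = 177/166
8 + 1/(177/166) = 8 + 166/177 = 1582/177
3 + 1/(1582/177) = 3 + 177/1582 = 4923/1582
8 + 1/(4923/1582) = 8 + 1582/4923 = 40966/4923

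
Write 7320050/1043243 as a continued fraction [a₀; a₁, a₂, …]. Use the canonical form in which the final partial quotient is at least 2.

⌊7320050/1043243⌋ = 7, remainder 17349
⌊1043243/17349⌋ = 60, remainder 2303
⌊17349/2303⌋ = 7, remainder 1228
⌊2303/1228⌋ = 1, remainder 1075
⌊1228/1075⌋ = 1, remainder 153
⌊1075/153⌋ = 7, remainder 4
⌊153/4⌋ = 38, remainder 1
⌊4/1⌋ = 4, remainder 0

[7; 60, 7, 1, 1, 7, 38, 4]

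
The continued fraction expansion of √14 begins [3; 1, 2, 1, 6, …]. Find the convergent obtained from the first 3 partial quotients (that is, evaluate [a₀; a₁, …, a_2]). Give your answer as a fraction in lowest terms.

11/3

Start with 2.
1 + 1/(2/1) = 1 + 1/2 = 3/2
3 + 1/(3/2) = 3 + 2/3 = 11/3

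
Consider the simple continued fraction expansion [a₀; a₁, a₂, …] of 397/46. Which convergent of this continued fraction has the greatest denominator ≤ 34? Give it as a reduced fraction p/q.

164/19

a_0 = 8: 8/1  (≤ bound)
a_1 = 1: 9/1  (≤ bound)
a_2 = 1: 17/2  (≤ bound)
a_3 = 1: 26/3  (≤ bound)
a_4 = 2: 69/8  (≤ bound)
a_5 = 2: 164/19  (≤ bound)
a_6 = 2: 397/46  (> 34, stop)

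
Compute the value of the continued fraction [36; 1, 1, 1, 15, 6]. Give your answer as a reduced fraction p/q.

10448/285

Start with 6.
15 + 1/(6/1) = 15 + 1/6 = 91/6
1 + 1/(91/6) = 1 + 6/91 = 97/91
1 + 1/(97/91) = 1 + 91/97 = 188/97
1 + 1/(188/97) = 1 + 97/188 = 285/188
36 + 1/(285/188) = 36 + 188/285 = 10448/285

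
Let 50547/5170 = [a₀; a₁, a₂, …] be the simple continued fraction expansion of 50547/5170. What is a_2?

50547 ÷ 5170 → quotient 9, remainder 4017
5170 ÷ 4017 → quotient 1, remainder 1153
4017 ÷ 1153 → quotient 3, remainder 558

3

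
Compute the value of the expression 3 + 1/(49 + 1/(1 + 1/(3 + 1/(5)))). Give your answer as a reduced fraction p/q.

3156/1045

Use the convergent recurrence hₖ = aₖ·hₖ₋₁ + hₖ₋₂ (and likewise for the denominators kₖ):
a_0 = 3: 3/1
a_1 = 49: 148/49
a_2 = 1: 151/50
a_3 = 3: 601/199
a_4 = 5: 3156/1045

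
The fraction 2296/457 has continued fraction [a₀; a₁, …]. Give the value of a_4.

Apply division with remainder until the remainder is 0:
2296 = 5·457 + 11, so a_0 = 5
457 = 41·11 + 6, so a_1 = 41
11 = 1·6 + 5, so a_2 = 1
6 = 1·5 + 1, so a_3 = 1
5 = 5·1 + 0, so a_4 = 5

5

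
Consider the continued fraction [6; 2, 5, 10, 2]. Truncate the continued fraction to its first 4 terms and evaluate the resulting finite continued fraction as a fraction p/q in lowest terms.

723/112

Start with 10.
5 + 1/(10/1) = 5 + 1/10 = 51/10
2 + 1/(51/10) = 2 + 10/51 = 112/51
6 + 1/(112/51) = 6 + 51/112 = 723/112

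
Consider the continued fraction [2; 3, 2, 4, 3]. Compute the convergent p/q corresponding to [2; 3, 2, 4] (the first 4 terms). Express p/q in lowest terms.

Start with 4.
2 + 1/(4/1) = 2 + 1/4 = 9/4
3 + 1/(9/4) = 3 + 4/9 = 31/9
2 + 1/(31/9) = 2 + 9/31 = 71/31

71/31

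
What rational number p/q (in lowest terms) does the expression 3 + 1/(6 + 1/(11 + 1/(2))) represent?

443/140

Use the convergent recurrence hₖ = aₖ·hₖ₋₁ + hₖ₋₂ (and likewise for the denominators kₖ):
a_0 = 3: 3/1
a_1 = 6: 19/6
a_2 = 11: 212/67
a_3 = 2: 443/140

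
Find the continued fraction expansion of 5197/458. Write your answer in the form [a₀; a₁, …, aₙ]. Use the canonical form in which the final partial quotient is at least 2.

[11; 2, 1, 7, 2, 1, 2, 2]

Repeatedly divide and take the remainder:
5197 ÷ 458 → quotient 11, remainder 159
458 ÷ 159 → quotient 2, remainder 140
159 ÷ 140 → quotient 1, remainder 19
140 ÷ 19 → quotient 7, remainder 7
19 ÷ 7 → quotient 2, remainder 5
7 ÷ 5 → quotient 1, remainder 2
5 ÷ 2 → quotient 2, remainder 1
2 ÷ 1 → quotient 2, remainder 0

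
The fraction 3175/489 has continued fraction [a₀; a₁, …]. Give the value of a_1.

2

Run the Euclidean algorithm, recording each quotient:
3175 ÷ 489 → quotient 6, remainder 241
489 ÷ 241 → quotient 2, remainder 7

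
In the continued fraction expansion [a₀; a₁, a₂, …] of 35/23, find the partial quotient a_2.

Apply division with remainder until the remainder is 0:
35 = 1·23 + 12, so a_0 = 1
23 = 1·12 + 11, so a_1 = 1
12 = 1·11 + 1, so a_2 = 1

1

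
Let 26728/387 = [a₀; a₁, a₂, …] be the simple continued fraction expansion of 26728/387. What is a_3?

26728 = 69·387 + 25, so a_0 = 69
387 = 15·25 + 12, so a_1 = 15
25 = 2·12 + 1, so a_2 = 2
12 = 12·1 + 0, so a_3 = 12

12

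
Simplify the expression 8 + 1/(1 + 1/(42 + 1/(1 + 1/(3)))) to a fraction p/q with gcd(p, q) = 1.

a_0 = 8: 8/1
a_1 = 1: 9/1
a_2 = 42: 386/43
a_3 = 1: 395/44
a_4 = 3: 1571/175

1571/175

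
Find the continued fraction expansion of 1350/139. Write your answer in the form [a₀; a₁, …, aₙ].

1350 = 9·139 + 99, so a_0 = 9
139 = 1·99 + 40, so a_1 = 1
99 = 2·40 + 19, so a_2 = 2
40 = 2·19 + 2, so a_3 = 2
19 = 9·2 + 1, so a_4 = 9
2 = 2·1 + 0, so a_5 = 2

[9; 1, 2, 2, 9, 2]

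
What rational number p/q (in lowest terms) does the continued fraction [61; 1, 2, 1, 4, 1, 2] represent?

Compute successive convergents:
a_0 = 61: 61/1
a_1 = 1: 62/1
a_2 = 2: 185/3
a_3 = 1: 247/4
a_4 = 4: 1173/19
a_5 = 1: 1420/23
a_6 = 2: 4013/65

4013/65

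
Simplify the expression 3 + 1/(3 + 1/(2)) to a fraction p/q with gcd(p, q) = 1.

Work from the innermost term outward:
Start with 2.
3 + 1/(2/1) = 3 + 1/2 = 7/2
3 + 1/(7/2) = 3 + 2/7 = 23/7

23/7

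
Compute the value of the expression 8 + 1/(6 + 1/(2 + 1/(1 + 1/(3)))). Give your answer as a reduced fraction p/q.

Use the convergent recurrence hₖ = aₖ·hₖ₋₁ + hₖ₋₂ (and likewise for the denominators kₖ):
a_0 = 8: 8/1
a_1 = 6: 49/6
a_2 = 2: 106/13
a_3 = 1: 155/19
a_4 = 3: 571/70

571/70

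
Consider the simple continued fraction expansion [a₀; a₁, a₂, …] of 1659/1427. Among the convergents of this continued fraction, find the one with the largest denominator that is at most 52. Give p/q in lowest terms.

List convergents until the denominator exceeds the bound:
a_0 = 1: 1/1  (≤ bound)
a_1 = 6: 7/6  (≤ bound)
a_2 = 6: 43/37  (≤ bound)
a_3 = 1: 50/43  (≤ bound)
a_4 = 1: 93/80  (> 52, stop)

50/43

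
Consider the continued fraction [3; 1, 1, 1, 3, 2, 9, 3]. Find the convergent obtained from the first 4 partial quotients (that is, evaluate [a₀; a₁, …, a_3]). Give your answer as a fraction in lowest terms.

Start with 1.
1 + 1/(1/1) = 1 + 1/1 = 2/1
1 + 1/(2/1) = 1 + 1/2 = 3/2
3 + 1/(3/2) = 3 + 2/3 = 11/3

11/3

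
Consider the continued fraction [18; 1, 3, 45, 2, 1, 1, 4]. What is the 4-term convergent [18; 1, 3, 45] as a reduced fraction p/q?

Start with 45.
3 + 1/(45/1) = 3 + 1/45 = 136/45
1 + 1/(136/45) = 1 + 45/136 = 181/136
18 + 1/(181/136) = 18 + 136/181 = 3394/181

3394/181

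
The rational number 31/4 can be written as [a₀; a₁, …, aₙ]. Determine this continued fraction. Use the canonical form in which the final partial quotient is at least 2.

⌊31/4⌋ = 7, remainder 3
⌊4/3⌋ = 1, remainder 1
⌊3/1⌋ = 3, remainder 0

[7; 1, 3]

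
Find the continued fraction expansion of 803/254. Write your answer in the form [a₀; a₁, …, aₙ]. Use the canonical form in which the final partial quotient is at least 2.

[3; 6, 5, 8]

⌊803/254⌋ = 3, remainder 41
⌊254/41⌋ = 6, remainder 8
⌊41/8⌋ = 5, remainder 1
⌊8/1⌋ = 8, remainder 0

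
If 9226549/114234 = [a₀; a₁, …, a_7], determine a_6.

9226549 = 80·114234 + 87829, so a_0 = 80
114234 = 1·87829 + 26405, so a_1 = 1
87829 = 3·26405 + 8614, so a_2 = 3
26405 = 3·8614 + 563, so a_3 = 3
8614 = 15·563 + 169, so a_4 = 15
563 = 3·169 + 56, so a_5 = 3
169 = 3·56 + 1, so a_6 = 3

3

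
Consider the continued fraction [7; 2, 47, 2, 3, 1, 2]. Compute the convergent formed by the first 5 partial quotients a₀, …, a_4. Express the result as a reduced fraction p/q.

Build up convergents one term at a time:
a_0 = 7: 7/1
a_1 = 2: 15/2
a_2 = 47: 712/95
a_3 = 2: 1439/192
a_4 = 3: 5029/671

5029/671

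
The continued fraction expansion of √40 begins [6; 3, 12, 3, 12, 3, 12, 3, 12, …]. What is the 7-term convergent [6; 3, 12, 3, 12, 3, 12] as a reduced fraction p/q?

Start with 12.
3 + 1/(12/1) = 3 + 1/12 = 37/12
12 + 1/(37/12) = 12 + 12/37 = 456/37
3 + 1/(456/37) = 3 + 37/456 = 1405/456
12 + 1/(1405/456) = 12 + 456/1405 = 17316/1405
3 + 1/(17316/1405) = 3 + 1405/17316 = 53353/17316
6 + 1/(53353/17316) = 6 + 17316/53353 = 337434/53353

337434/53353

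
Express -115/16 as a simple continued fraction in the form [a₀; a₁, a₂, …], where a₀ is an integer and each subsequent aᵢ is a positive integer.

-115 ÷ 16 → quotient -8, remainder 13
16 ÷ 13 → quotient 1, remainder 3
13 ÷ 3 → quotient 4, remainder 1
3 ÷ 1 → quotient 3, remainder 0

[-8; 1, 4, 3]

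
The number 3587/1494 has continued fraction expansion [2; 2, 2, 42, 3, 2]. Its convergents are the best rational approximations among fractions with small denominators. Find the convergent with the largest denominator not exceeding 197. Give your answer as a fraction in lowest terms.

12/5

a_0 = 2: 2/1  (≤ bound)
a_1 = 2: 5/2  (≤ bound)
a_2 = 2: 12/5  (≤ bound)
a_3 = 42: 509/212  (> 197, stop)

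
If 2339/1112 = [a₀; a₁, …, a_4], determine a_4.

2339 = 2·1112 + 115, so a_0 = 2
1112 = 9·115 + 77, so a_1 = 9
115 = 1·77 + 38, so a_2 = 1
77 = 2·38 + 1, so a_3 = 2
38 = 38·1 + 0, so a_4 = 38

38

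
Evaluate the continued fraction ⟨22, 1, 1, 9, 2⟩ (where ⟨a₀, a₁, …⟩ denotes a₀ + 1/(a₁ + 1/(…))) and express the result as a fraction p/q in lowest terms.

Work from the innermost term outward:
Start with 2.
9 + 1/(2/1) = 9 + 1/2 = 19/2
1 + 1/(19/2) = 1 + 2/19 = 21/19
1 + 1/(21/19) = 1 + 19/21 = 40/21
22 + 1/(40/21) = 22 + 21/40 = 901/40

901/40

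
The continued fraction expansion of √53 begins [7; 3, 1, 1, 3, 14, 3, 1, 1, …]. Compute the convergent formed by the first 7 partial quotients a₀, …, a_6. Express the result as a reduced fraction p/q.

a_0 = 7: 7/1
a_1 = 3: 22/3
a_2 = 1: 29/4
a_3 = 1: 51/7
a_4 = 3: 182/25
a_5 = 14: 2599/357
a_6 = 3: 7979/1096

7979/1096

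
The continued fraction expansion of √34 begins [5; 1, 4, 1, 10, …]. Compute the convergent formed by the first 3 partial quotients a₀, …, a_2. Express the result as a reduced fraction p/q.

a_0 = 5: 5/1
a_1 = 1: 6/1
a_2 = 4: 29/5

29/5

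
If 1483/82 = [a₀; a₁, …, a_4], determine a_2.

Apply division with remainder until the remainder is 0:
⌊1483/82⌋ = 18, remainder 7
⌊82/7⌋ = 11, remainder 5
⌊7/5⌋ = 1, remainder 2

1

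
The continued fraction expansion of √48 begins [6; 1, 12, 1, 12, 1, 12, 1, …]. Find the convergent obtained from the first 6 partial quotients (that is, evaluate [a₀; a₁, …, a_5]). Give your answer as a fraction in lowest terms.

1351/195

Start with 1.
12 + 1/(1/1) = 12 + 1/1 = 13/1
1 + 1/(13/1) = 1 + 1/13 = 14/13
12 + 1/(14/13) = 12 + 13/14 = 181/14
1 + 1/(181/14) = 1 + 14/181 = 195/181
6 + 1/(195/181) = 6 + 181/195 = 1351/195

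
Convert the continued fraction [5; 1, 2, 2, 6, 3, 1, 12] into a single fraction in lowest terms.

13627/2386

Collapse the nested fraction from the inside out:
Start with 12.
1 + 1/(12/1) = 1 + 1/12 = 13/12
3 + 1/(13/12) = 3 + 12/13 = 51/13
6 + 1/(51/13) = 6 + 13/51 = 319/51
2 + 1/(319/51) = 2 + 51/319 = 689/319
2 + 1/(689/319) = 2 + 319/689 = 1697/689
1 + 1/(1697/689) = 1 + 689/1697 = 2386/1697
5 + 1/(2386/1697) = 5 + 1697/2386 = 13627/2386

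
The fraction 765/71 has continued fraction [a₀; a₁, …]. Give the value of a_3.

2

⌊765/71⌋ = 10, remainder 55
⌊71/55⌋ = 1, remainder 16
⌊55/16⌋ = 3, remainder 7
⌊16/7⌋ = 2, remainder 2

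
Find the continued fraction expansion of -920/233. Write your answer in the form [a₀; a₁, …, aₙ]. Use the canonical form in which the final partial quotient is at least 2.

Apply division with remainder until the remainder is 0:
-920 = -4·233 + 12, so a_0 = -4
233 = 19·12 + 5, so a_1 = 19
12 = 2·5 + 2, so a_2 = 2
5 = 2·2 + 1, so a_3 = 2
2 = 2·1 + 0, so a_4 = 2

[-4; 19, 2, 2, 2]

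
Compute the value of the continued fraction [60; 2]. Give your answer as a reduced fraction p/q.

121/2

Collapse the nested fraction from the inside out:
Start with 2.
60 + 1/(2/1) = 60 + 1/2 = 121/2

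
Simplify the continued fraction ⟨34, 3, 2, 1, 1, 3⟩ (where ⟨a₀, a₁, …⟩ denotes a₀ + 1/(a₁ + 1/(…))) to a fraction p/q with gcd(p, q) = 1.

Compute successive convergents:
a_0 = 34: 34/1
a_1 = 3: 103/3
a_2 = 2: 240/7
a_3 = 1: 343/10
a_4 = 1: 583/17
a_5 = 3: 2092/61

2092/61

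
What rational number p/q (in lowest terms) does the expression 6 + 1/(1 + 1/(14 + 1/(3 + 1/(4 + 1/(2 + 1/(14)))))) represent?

Start with 14.
2 + 1/(14/1) = 2 + 1/14 = 29/14
4 + 1/(29/14) = 4 + 14/29 = 130/29
3 + 1/(130/29) = 3 + 29/130 = 419/130
14 + 1/(419/130) = 14 + 130/419 = 5996/419
1 + 1/(5996/419) = 1 + 419/5996 = 6415/5996
6 + 1/(6415/5996) = 6 + 5996/6415 = 44486/6415

44486/6415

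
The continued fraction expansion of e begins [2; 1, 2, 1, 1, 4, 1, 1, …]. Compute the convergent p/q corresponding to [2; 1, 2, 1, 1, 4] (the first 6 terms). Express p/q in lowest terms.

87/32

Starting at the tail and folding back:
Start with 4.
1 + 1/(4/1) = 1 + 1/4 = 5/4
1 + 1/(5/4) = 1 + 4/5 = 9/5
2 + 1/(9/5) = 2 + 5/9 = 23/9
1 + 1/(23/9) = 1 + 9/23 = 32/23
2 + 1/(32/23) = 2 + 23/32 = 87/32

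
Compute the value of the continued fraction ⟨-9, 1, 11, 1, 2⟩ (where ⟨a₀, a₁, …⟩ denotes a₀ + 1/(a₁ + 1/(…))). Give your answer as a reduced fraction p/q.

Build up convergents one term at a time:
a_0 = -9: -9/1
a_1 = 1: -8/1
a_2 = 11: -97/12
a_3 = 1: -105/13
a_4 = 2: -307/38

-307/38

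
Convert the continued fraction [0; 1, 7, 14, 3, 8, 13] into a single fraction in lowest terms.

33207/37904

Start with 13.
8 + 1/(13/1) = 8 + 1/13 = 105/13
3 + 1/(105/13) = 3 + 13/105 = 328/105
14 + 1/(328/105) = 14 + 105/328 = 4697/328
7 + 1/(4697/328) = 7 + 328/4697 = 33207/4697
1 + 1/(33207/4697) = 1 + 4697/33207 = 37904/33207
0 + 1/(37904/33207) = 0 + 33207/37904 = 33207/37904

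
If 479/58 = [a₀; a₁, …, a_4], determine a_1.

3

479 ÷ 58 → quotient 8, remainder 15
58 ÷ 15 → quotient 3, remainder 13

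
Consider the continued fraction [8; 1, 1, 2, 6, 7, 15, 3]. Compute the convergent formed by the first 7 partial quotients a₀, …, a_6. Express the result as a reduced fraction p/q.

Work from the innermost term outward:
Start with 15.
7 + 1/(15/1) = 7 + 1/15 = 106/15
6 + 1/(106/15) = 6 + 15/106 = 651/106
2 + 1/(651/106) = 2 + 106/651 = 1408/651
1 + 1/(1408/651) = 1 + 651/1408 = 2059/1408
1 + 1/(2059/1408) = 1 + 1408/2059 = 3467/2059
8 + 1/(3467/2059) = 8 + 2059/3467 = 29795/3467

29795/3467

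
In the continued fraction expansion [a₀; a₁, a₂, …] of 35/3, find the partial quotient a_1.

35 = 11·3 + 2, so a_0 = 11
3 = 1·2 + 1, so a_1 = 1

1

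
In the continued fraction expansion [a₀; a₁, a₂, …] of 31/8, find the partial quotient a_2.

31 = 3·8 + 7, so a_0 = 3
8 = 1·7 + 1, so a_1 = 1
7 = 7·1 + 0, so a_2 = 7

7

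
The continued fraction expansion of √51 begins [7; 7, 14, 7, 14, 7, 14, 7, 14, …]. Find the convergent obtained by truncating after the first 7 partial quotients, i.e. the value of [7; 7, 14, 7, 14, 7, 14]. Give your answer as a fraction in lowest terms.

7068593/989801

Build up convergents one term at a time:
a_0 = 7: 7/1
a_1 = 7: 50/7
a_2 = 14: 707/99
a_3 = 7: 4999/700
a_4 = 14: 70693/9899
a_5 = 7: 499850/69993
a_6 = 14: 7068593/989801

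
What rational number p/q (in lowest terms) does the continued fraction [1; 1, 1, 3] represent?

Build up convergents one term at a time:
a_0 = 1: 1/1
a_1 = 1: 2/1
a_2 = 1: 3/2
a_3 = 3: 11/7

11/7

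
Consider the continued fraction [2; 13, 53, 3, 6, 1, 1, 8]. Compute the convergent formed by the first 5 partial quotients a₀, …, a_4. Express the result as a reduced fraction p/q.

27389/13188

Start with 6.
3 + 1/(6/1) = 3 + 1/6 = 19/6
53 + 1/(19/6) = 53 + 6/19 = 1013/19
13 + 1/(1013/19) = 13 + 19/1013 = 13188/1013
2 + 1/(13188/1013) = 2 + 1013/13188 = 27389/13188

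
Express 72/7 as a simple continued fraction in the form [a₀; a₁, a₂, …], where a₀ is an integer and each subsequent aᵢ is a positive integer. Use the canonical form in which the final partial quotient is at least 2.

Repeatedly divide and take the remainder:
72 = 10·7 + 2, so a_0 = 10
7 = 3·2 + 1, so a_1 = 3
2 = 2·1 + 0, so a_2 = 2

[10; 3, 2]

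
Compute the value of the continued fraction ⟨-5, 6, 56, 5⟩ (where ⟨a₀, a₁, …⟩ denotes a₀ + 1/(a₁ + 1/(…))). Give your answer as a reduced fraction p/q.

-8174/1691

Compute successive convergents:
a_0 = -5: -5/1
a_1 = 6: -29/6
a_2 = 56: -1629/337
a_3 = 5: -8174/1691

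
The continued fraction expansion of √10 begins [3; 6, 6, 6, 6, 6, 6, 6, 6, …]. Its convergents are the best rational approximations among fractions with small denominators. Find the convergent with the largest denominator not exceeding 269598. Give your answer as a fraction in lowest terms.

a_0 = 3: 3/1  (≤ bound)
a_1 = 6: 19/6  (≤ bound)
a_2 = 6: 117/37  (≤ bound)
a_3 = 6: 721/228  (≤ bound)
a_4 = 6: 4443/1405  (≤ bound)
a_5 = 6: 27379/8658  (≤ bound)
a_6 = 6: 168717/53353  (≤ bound)
a_7 = 6: 1039681/328776  (> 269598, stop)

168717/53353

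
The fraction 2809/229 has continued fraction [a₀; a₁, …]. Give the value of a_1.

3

Apply division with remainder until the remainder is 0:
⌊2809/229⌋ = 12, remainder 61
⌊229/61⌋ = 3, remainder 46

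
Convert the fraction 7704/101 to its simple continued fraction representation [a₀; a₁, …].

7704 ÷ 101 → quotient 76, remainder 28
101 ÷ 28 → quotient 3, remainder 17
28 ÷ 17 → quotient 1, remainder 11
17 ÷ 11 → quotient 1, remainder 6
11 ÷ 6 → quotient 1, remainder 5
6 ÷ 5 → quotient 1, remainder 1
5 ÷ 1 → quotient 5, remainder 0

[76; 3, 1, 1, 1, 1, 5]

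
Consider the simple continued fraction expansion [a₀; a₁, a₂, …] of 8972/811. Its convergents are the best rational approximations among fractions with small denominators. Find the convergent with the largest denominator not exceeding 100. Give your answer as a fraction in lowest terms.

177/16

List convergents until the denominator exceeds the bound:
a_0 = 11: 11/1  (≤ bound)
a_1 = 15: 166/15  (≤ bound)
a_2 = 1: 177/16  (≤ bound)
a_3 = 9: 1759/159  (> 100, stop)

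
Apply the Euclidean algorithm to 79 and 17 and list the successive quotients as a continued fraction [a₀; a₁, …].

Repeatedly divide and take the remainder:
79 = 4·17 + 11, so a_0 = 4
17 = 1·11 + 6, so a_1 = 1
11 = 1·6 + 5, so a_2 = 1
6 = 1·5 + 1, so a_3 = 1
5 = 5·1 + 0, so a_4 = 5

[4; 1, 1, 1, 5]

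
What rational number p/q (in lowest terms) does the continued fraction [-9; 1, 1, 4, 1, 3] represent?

Start with 3.
1 + 1/(3/1) = 1 + 1/3 = 4/3
4 + 1/(4/3) = 4 + 3/4 = 19/4
1 + 1/(19/4) = 1 + 4/19 = 23/19
1 + 1/(23/19) = 1 + 19/23 = 42/23
-9 + 1/(42/23) = -9 + 23/42 = -355/42

-355/42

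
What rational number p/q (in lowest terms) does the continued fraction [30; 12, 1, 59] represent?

23430/779

Start with 59.
1 + 1/(59/1) = 1 + 1/59 = 60/59
12 + 1/(60/59) = 12 + 59/60 = 779/60
30 + 1/(779/60) = 30 + 60/779 = 23430/779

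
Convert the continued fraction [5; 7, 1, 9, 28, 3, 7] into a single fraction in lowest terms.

253217/49393

Collapse the nested fraction from the inside out:
Start with 7.
3 + 1/(7/1) = 3 + 1/7 = 22/7
28 + 1/(22/7) = 28 + 7/22 = 623/22
9 + 1/(623/22) = 9 + 22/623 = 5629/623
1 + 1/(5629/623) = 1 + 623/5629 = 6252/5629
7 + 1/(6252/5629) = 7 + 5629/6252 = 49393/6252
5 + 1/(49393/6252) = 5 + 6252/49393 = 253217/49393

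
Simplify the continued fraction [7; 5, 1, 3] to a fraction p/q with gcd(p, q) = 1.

Start with 3.
1 + 1/(3/1) = 1 + 1/3 = 4/3
5 + 1/(4/3) = 5 + 3/4 = 23/4
7 + 1/(23/4) = 7 + 4/23 = 165/23

165/23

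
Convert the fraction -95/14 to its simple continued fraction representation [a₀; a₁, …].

[-7; 4, 1, 2]

-95 ÷ 14 → quotient -7, remainder 3
14 ÷ 3 → quotient 4, remainder 2
3 ÷ 2 → quotient 1, remainder 1
2 ÷ 1 → quotient 2, remainder 0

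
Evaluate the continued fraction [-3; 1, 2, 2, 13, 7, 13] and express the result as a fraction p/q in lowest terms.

Start with 13.
7 + 1/(13/1) = 7 + 1/13 = 92/13
13 + 1/(92/13) = 13 + 13/92 = 1209/92
2 + 1/(1209/92) = 2 + 92/1209 = 2510/1209
2 + 1/(2510/1209) = 2 + 1209/2510 = 6229/2510
1 + 1/(6229/2510) = 1 + 2510/6229 = 8739/6229
-3 + 1/(8739/6229) = -3 + 6229/8739 = -19988/8739

-19988/8739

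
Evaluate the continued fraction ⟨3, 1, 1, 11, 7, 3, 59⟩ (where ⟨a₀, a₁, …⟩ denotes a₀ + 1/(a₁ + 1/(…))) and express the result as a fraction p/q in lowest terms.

Start with 59.
3 + 1/(59/1) = 3 + 1/59 = 178/59
7 + 1/(178/59) = 7 + 59/178 = 1305/178
11 + 1/(1305/178) = 11 + 178/1305 = 14533/1305
1 + 1/(14533/1305) = 1 + 1305/14533 = 15838/14533
1 + 1/(15838/14533) = 1 + 14533/15838 = 30371/15838
3 + 1/(30371/15838) = 3 + 15838/30371 = 106951/30371

106951/30371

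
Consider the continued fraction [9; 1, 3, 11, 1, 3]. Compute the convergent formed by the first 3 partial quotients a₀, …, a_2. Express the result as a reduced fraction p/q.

39/4

Build up convergents one term at a time:
a_0 = 9: 9/1
a_1 = 1: 10/1
a_2 = 3: 39/4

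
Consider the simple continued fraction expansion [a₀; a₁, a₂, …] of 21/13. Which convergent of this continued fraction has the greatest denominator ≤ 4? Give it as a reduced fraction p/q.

a_0 = 1: 1/1  (≤ bound)
a_1 = 1: 2/1  (≤ bound)
a_2 = 1: 3/2  (≤ bound)
a_3 = 1: 5/3  (≤ bound)
a_4 = 1: 8/5  (> 4, stop)

5/3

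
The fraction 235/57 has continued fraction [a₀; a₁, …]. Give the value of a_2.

⌊235/57⌋ = 4, remainder 7
⌊57/7⌋ = 8, remainder 1
⌊7/1⌋ = 7, remainder 0

7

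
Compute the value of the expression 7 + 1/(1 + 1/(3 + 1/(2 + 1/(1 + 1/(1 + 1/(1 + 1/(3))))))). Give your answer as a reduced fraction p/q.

987/127

Start with 3.
1 + 1/(3/1) = 1 + 1/3 = 4/3
1 + 1/(4/3) = 1 + 3/4 = 7/4
1 + 1/(7/4) = 1 + 4/7 = 11/7
2 + 1/(11/7) = 2 + 7/11 = 29/11
3 + 1/(29/11) = 3 + 11/29 = 98/29
1 + 1/(98/29) = 1 + 29/98 = 127/98
7 + 1/(127/98) = 7 + 98/127 = 987/127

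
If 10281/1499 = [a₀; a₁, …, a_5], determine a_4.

Repeatedly divide and take the remainder:
⌊10281/1499⌋ = 6, remainder 1287
⌊1499/1287⌋ = 1, remainder 212
⌊1287/212⌋ = 6, remainder 15
⌊212/15⌋ = 14, remainder 2
⌊15/2⌋ = 7, remainder 1

7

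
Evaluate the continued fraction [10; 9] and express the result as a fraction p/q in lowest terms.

91/9

Start with 9.
10 + 1/(9/1) = 10 + 1/9 = 91/9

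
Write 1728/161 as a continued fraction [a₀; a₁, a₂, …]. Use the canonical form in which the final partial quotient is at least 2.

[10; 1, 2, 1, 2, 1, 10]

Run the Euclidean algorithm, recording each quotient:
1728 ÷ 161 → quotient 10, remainder 118
161 ÷ 118 → quotient 1, remainder 43
118 ÷ 43 → quotient 2, remainder 32
43 ÷ 32 → quotient 1, remainder 11
32 ÷ 11 → quotient 2, remainder 10
11 ÷ 10 → quotient 1, remainder 1
10 ÷ 1 → quotient 10, remainder 0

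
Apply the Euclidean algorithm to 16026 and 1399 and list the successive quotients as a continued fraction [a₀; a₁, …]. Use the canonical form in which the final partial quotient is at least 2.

16026 ÷ 1399 → quotient 11, remainder 637
1399 ÷ 637 → quotient 2, remainder 125
637 ÷ 125 → quotient 5, remainder 12
125 ÷ 12 → quotient 10, remainder 5
12 ÷ 5 → quotient 2, remainder 2
5 ÷ 2 → quotient 2, remainder 1
2 ÷ 1 → quotient 2, remainder 0

[11; 2, 5, 10, 2, 2, 2]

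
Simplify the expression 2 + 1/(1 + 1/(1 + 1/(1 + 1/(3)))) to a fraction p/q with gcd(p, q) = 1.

29/11

Start with 3.
1 + 1/(3/1) = 1 + 1/3 = 4/3
1 + 1/(4/3) = 1 + 3/4 = 7/4
1 + 1/(7/4) = 1 + 4/7 = 11/7
2 + 1/(11/7) = 2 + 7/11 = 29/11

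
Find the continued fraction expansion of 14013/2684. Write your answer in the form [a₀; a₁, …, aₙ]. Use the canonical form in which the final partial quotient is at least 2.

Repeatedly divide and take the remainder:
14013 ÷ 2684 → quotient 5, remainder 593
2684 ÷ 593 → quotient 4, remainder 312
593 ÷ 312 → quotient 1, remainder 281
312 ÷ 281 → quotient 1, remainder 31
281 ÷ 31 → quotient 9, remainder 2
31 ÷ 2 → quotient 15, remainder 1
2 ÷ 1 → quotient 2, remainder 0

[5; 4, 1, 1, 9, 15, 2]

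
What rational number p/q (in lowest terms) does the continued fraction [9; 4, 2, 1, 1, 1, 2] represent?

Build up convergents one term at a time:
a_0 = 9: 9/1
a_1 = 4: 37/4
a_2 = 2: 83/9
a_3 = 1: 120/13
a_4 = 1: 203/22
a_5 = 1: 323/35
a_6 = 2: 849/92

849/92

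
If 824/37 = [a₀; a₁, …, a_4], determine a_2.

Apply division with remainder until the remainder is 0:
⌊824/37⌋ = 22, remainder 10
⌊37/10⌋ = 3, remainder 7
⌊10/7⌋ = 1, remainder 3

1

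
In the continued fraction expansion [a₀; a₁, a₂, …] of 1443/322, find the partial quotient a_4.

11

⌊1443/322⌋ = 4, remainder 155
⌊322/155⌋ = 2, remainder 12
⌊155/12⌋ = 12, remainder 11
⌊12/11⌋ = 1, remainder 1
⌊11/1⌋ = 11, remainder 0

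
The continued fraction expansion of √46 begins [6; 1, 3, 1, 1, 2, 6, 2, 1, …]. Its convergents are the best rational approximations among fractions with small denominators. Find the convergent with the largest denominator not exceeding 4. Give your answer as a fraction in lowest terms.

27/4

a_0 = 6: 6/1  (≤ bound)
a_1 = 1: 7/1  (≤ bound)
a_2 = 3: 27/4  (≤ bound)
a_3 = 1: 34/5  (> 4, stop)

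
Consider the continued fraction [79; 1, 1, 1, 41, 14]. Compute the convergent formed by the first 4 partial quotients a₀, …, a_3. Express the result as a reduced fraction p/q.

Use the convergent recurrence hₖ = aₖ·hₖ₋₁ + hₖ₋₂ (and likewise for the denominators kₖ):
a_0 = 79: 79/1
a_1 = 1: 80/1
a_2 = 1: 159/2
a_3 = 1: 239/3

239/3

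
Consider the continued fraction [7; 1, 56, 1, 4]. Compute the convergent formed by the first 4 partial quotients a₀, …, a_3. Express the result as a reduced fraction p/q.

a_0 = 7: 7/1
a_1 = 1: 8/1
a_2 = 56: 455/57
a_3 = 1: 463/58

463/58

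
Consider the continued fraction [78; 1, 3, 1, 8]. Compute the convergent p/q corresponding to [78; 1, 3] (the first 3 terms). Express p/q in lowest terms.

315/4

Collapse the nested fraction from the inside out:
Start with 3.
1 + 1/(3/1) = 1 + 1/3 = 4/3
78 + 1/(4/3) = 78 + 3/4 = 315/4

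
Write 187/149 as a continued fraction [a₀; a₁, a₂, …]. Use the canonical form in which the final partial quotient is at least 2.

Repeatedly divide and take the remainder:
187 ÷ 149 → quotient 1, remainder 38
149 ÷ 38 → quotient 3, remainder 35
38 ÷ 35 → quotient 1, remainder 3
35 ÷ 3 → quotient 11, remainder 2
3 ÷ 2 → quotient 1, remainder 1
2 ÷ 1 → quotient 2, remainder 0

[1; 3, 1, 11, 1, 2]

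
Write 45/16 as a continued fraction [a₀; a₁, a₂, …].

[2; 1, 4, 3]

45 = 2·16 + 13, so a_0 = 2
16 = 1·13 + 3, so a_1 = 1
13 = 4·3 + 1, so a_2 = 4
3 = 3·1 + 0, so a_3 = 3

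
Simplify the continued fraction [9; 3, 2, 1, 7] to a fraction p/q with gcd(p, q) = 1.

716/77

a_0 = 9: 9/1
a_1 = 3: 28/3
a_2 = 2: 65/7
a_3 = 1: 93/10
a_4 = 7: 716/77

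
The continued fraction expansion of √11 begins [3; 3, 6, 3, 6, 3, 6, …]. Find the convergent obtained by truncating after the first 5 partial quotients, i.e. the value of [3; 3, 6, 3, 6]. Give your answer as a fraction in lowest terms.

1257/379

a_0 = 3: 3/1
a_1 = 3: 10/3
a_2 = 6: 63/19
a_3 = 3: 199/60
a_4 = 6: 1257/379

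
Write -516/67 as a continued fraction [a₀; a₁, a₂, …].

-516 ÷ 67 → quotient -8, remainder 20
67 ÷ 20 → quotient 3, remainder 7
20 ÷ 7 → quotient 2, remainder 6
7 ÷ 6 → quotient 1, remainder 1
6 ÷ 1 → quotient 6, remainder 0

[-8; 3, 2, 1, 6]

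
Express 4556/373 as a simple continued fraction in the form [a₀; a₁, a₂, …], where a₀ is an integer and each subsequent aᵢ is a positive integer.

[12; 4, 1, 1, 1, 26]

4556 = 12·373 + 80, so a_0 = 12
373 = 4·80 + 53, so a_1 = 4
80 = 1·53 + 27, so a_2 = 1
53 = 1·27 + 26, so a_3 = 1
27 = 1·26 + 1, so a_4 = 1
26 = 26·1 + 0, so a_5 = 26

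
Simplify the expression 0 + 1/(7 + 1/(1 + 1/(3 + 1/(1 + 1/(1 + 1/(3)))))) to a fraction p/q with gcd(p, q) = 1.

Starting at the tail and folding back:
Start with 3.
1 + 1/(3/1) = 1 + 1/3 = 4/3
1 + 1/(4/3) = 1 + 3/4 = 7/4
3 + 1/(7/4) = 3 + 4/7 = 25/7
1 + 1/(25/7) = 1 + 7/25 = 32/25
7 + 1/(32/25) = 7 + 25/32 = 249/32
0 + 1/(249/32) = 0 + 32/249 = 32/249

32/249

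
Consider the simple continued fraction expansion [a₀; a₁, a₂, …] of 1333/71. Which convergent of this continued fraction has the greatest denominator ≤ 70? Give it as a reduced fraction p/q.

a_0 = 18: 18/1  (≤ bound)
a_1 = 1: 19/1  (≤ bound)
a_2 = 3: 75/4  (≤ bound)
a_3 = 2: 169/9  (≤ bound)
a_4 = 3: 582/31  (≤ bound)
a_5 = 2: 1333/71  (> 70, stop)

582/31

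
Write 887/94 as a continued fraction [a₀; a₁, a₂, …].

Run the Euclidean algorithm, recording each quotient:
887 ÷ 94 → quotient 9, remainder 41
94 ÷ 41 → quotient 2, remainder 12
41 ÷ 12 → quotient 3, remainder 5
12 ÷ 5 → quotient 2, remainder 2
5 ÷ 2 → quotient 2, remainder 1
2 ÷ 1 → quotient 2, remainder 0

[9; 2, 3, 2, 2, 2]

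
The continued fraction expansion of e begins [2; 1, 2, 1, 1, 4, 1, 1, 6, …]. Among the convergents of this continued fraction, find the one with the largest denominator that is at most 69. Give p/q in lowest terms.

106/39

a_0 = 2: 2/1  (≤ bound)
a_1 = 1: 3/1  (≤ bound)
a_2 = 2: 8/3  (≤ bound)
a_3 = 1: 11/4  (≤ bound)
a_4 = 1: 19/7  (≤ bound)
a_5 = 4: 87/32  (≤ bound)
a_6 = 1: 106/39  (≤ bound)
a_7 = 1: 193/71  (> 69, stop)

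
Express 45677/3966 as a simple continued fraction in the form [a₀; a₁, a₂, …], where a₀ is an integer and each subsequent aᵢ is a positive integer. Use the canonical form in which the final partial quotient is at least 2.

[11; 1, 1, 14, 12, 2, 1, 3]

Apply division with remainder until the remainder is 0:
⌊45677/3966⌋ = 11, remainder 2051
⌊3966/2051⌋ = 1, remainder 1915
⌊2051/1915⌋ = 1, remainder 136
⌊1915/136⌋ = 14, remainder 11
⌊136/11⌋ = 12, remainder 4
⌊11/4⌋ = 2, remainder 3
⌊4/3⌋ = 1, remainder 1
⌊3/1⌋ = 3, remainder 0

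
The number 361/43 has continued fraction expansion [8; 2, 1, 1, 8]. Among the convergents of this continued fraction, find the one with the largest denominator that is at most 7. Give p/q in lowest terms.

42/5

a_0 = 8: 8/1  (≤ bound)
a_1 = 2: 17/2  (≤ bound)
a_2 = 1: 25/3  (≤ bound)
a_3 = 1: 42/5  (≤ bound)
a_4 = 8: 361/43  (> 7, stop)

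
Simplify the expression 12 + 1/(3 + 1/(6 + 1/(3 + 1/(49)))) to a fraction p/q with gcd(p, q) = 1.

36445/2959

Work from the innermost term outward:
Start with 49.
3 + 1/(49/1) = 3 + 1/49 = 148/49
6 + 1/(148/49) = 6 + 49/148 = 937/148
3 + 1/(937/148) = 3 + 148/937 = 2959/937
12 + 1/(2959/937) = 12 + 937/2959 = 36445/2959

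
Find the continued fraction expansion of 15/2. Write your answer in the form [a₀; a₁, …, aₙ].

[7; 2]

15 = 7·2 + 1, so a_0 = 7
2 = 2·1 + 0, so a_1 = 2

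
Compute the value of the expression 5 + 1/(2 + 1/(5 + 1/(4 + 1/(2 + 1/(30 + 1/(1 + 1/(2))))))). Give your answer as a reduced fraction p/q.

Work from the innermost term outward:
Start with 2.
1 + 1/(2/1) = 1 + 1/2 = 3/2
30 + 1/(3/2) = 30 + 2/3 = 92/3
2 + 1/(92/3) = 2 + 3/92 = 187/92
4 + 1/(187/92) = 4 + 92/187 = 840/187
5 + 1/(840/187) = 5 + 187/840 = 4387/840
2 + 1/(4387/840) = 2 + 840/4387 = 9614/4387
5 + 1/(9614/4387) = 5 + 4387/9614 = 52457/9614

52457/9614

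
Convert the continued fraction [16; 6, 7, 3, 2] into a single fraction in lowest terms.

5059/313

Compute successive convergents:
a_0 = 16: 16/1
a_1 = 6: 97/6
a_2 = 7: 695/43
a_3 = 3: 2182/135
a_4 = 2: 5059/313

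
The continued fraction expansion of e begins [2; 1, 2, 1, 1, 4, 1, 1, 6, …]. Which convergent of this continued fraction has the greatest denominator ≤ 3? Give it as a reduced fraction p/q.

8/3

a_0 = 2: 2/1  (≤ bound)
a_1 = 1: 3/1  (≤ bound)
a_2 = 2: 8/3  (≤ bound)
a_3 = 1: 11/4  (> 3, stop)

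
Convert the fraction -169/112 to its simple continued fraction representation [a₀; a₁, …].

[-2; 2, 27, 2]

⌊-169/112⌋ = -2, remainder 55
⌊112/55⌋ = 2, remainder 2
⌊55/2⌋ = 27, remainder 1
⌊2/1⌋ = 2, remainder 0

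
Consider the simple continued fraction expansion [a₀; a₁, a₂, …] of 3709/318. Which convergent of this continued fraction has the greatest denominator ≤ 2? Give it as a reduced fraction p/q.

23/2

a_0 = 11: 11/1  (≤ bound)
a_1 = 1: 12/1  (≤ bound)
a_2 = 1: 23/2  (≤ bound)
a_3 = 1: 35/3  (> 2, stop)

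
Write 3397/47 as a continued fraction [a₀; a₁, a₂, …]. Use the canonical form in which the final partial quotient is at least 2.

[72; 3, 1, 1, 1, 1, 2]

Run the Euclidean algorithm, recording each quotient:
⌊3397/47⌋ = 72, remainder 13
⌊47/13⌋ = 3, remainder 8
⌊13/8⌋ = 1, remainder 5
⌊8/5⌋ = 1, remainder 3
⌊5/3⌋ = 1, remainder 2
⌊3/2⌋ = 1, remainder 1
⌊2/1⌋ = 2, remainder 0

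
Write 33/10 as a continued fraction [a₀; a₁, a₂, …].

⌊33/10⌋ = 3, remainder 3
⌊10/3⌋ = 3, remainder 1
⌊3/1⌋ = 3, remainder 0

[3; 3, 3]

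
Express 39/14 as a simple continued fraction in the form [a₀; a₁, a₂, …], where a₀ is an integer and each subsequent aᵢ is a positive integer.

Run the Euclidean algorithm, recording each quotient:
⌊39/14⌋ = 2, remainder 11
⌊14/11⌋ = 1, remainder 3
⌊11/3⌋ = 3, remainder 2
⌊3/2⌋ = 1, remainder 1
⌊2/1⌋ = 2, remainder 0

[2; 1, 3, 1, 2]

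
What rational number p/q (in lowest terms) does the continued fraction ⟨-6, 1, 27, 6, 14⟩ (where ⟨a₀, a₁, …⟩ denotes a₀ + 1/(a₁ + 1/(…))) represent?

-12055/2394

Start with 14.
6 + 1/(14/1) = 6 + 1/14 = 85/14
27 + 1/(85/14) = 27 + 14/85 = 2309/85
1 + 1/(2309/85) = 1 + 85/2309 = 2394/2309
-6 + 1/(2394/2309) = -6 + 2309/2394 = -12055/2394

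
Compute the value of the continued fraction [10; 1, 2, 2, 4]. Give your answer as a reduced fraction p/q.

332/31

Start with 4.
2 + 1/(4/1) = 2 + 1/4 = 9/4
2 + 1/(9/4) = 2 + 4/9 = 22/9
1 + 1/(22/9) = 1 + 9/22 = 31/22
10 + 1/(31/22) = 10 + 22/31 = 332/31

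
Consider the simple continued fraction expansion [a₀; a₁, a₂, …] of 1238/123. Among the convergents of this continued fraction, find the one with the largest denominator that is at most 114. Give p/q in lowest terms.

List convergents until the denominator exceeds the bound:
a_0 = 10: 10/1  (≤ bound)
a_1 = 15: 151/15  (≤ bound)
a_2 = 2: 312/31  (≤ bound)
a_3 = 1: 463/46  (≤ bound)
a_4 = 2: 1238/123  (> 114, stop)

463/46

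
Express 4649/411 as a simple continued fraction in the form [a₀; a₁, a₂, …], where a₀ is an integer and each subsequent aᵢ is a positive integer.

4649 ÷ 411 → quotient 11, remainder 128
411 ÷ 128 → quotient 3, remainder 27
128 ÷ 27 → quotient 4, remainder 20
27 ÷ 20 → quotient 1, remainder 7
20 ÷ 7 → quotient 2, remainder 6
7 ÷ 6 → quotient 1, remainder 1
6 ÷ 1 → quotient 6, remainder 0

[11; 3, 4, 1, 2, 1, 6]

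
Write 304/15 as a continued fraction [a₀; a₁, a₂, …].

[20; 3, 1, 3]

Run the Euclidean algorithm, recording each quotient:
304 = 20·15 + 4, so a_0 = 20
15 = 3·4 + 3, so a_1 = 3
4 = 1·3 + 1, so a_2 = 1
3 = 3·1 + 0, so a_3 = 3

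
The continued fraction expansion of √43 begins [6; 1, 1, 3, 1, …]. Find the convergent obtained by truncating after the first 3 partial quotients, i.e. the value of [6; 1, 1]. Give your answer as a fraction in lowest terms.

13/2

Start with 1.
1 + 1/(1/1) = 1 + 1/1 = 2/1
6 + 1/(2/1) = 6 + 1/2 = 13/2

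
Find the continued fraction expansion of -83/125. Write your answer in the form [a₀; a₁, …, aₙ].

[-1; 2, 1, 41]

-83 = -1·125 + 42, so a_0 = -1
125 = 2·42 + 41, so a_1 = 2
42 = 1·41 + 1, so a_2 = 1
41 = 41·1 + 0, so a_3 = 41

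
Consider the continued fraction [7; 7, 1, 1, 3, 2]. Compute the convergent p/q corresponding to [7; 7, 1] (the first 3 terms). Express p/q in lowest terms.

57/8

a_0 = 7: 7/1
a_1 = 7: 50/7
a_2 = 1: 57/8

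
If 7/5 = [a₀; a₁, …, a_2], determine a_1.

⌊7/5⌋ = 1, remainder 2
⌊5/2⌋ = 2, remainder 1

2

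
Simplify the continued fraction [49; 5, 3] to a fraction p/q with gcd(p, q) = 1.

a_0 = 49: 49/1
a_1 = 5: 246/5
a_2 = 3: 787/16

787/16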